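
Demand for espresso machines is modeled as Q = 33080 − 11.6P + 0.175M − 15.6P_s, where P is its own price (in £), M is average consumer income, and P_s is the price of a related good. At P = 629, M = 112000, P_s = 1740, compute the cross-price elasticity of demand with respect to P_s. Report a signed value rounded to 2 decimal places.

-1.49

At the given values, Q = 33080 − 11.6(629) + 0.175(112000) − 15.6(1740) = 18239.6.
∂Q/∂P_s = -15.6.
E = (-15.6) × (1740/18239.6) = -1.4881…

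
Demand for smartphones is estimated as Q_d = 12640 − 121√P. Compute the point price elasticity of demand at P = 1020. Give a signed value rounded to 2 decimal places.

dQ_d/dP = −121/(2√P) = -1.89433. At P = 1020, Q_d = 8775.57.
Ed = (dQ_d/dP)·(P/Q_d) = (-1.89433) × (1020/8775.57) = -0.2201…

-0.22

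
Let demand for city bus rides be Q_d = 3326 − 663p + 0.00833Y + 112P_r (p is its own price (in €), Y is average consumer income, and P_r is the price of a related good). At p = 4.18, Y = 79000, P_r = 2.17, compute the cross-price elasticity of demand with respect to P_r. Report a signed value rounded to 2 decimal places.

0.17

At the given values, Q_d = 3326 − 663(4.18) + 0.00833(79000) + 112(2.17) = 1455.77.
∂Q_d/∂P_r = 112.
E = (112) × (2.17/1455.77) = 0.1669…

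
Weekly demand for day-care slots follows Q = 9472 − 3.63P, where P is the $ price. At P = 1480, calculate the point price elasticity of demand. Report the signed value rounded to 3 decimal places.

dQ/dP = −3.63. At P = 1480, Q = 9472 − 3.63(1480) = 4099.6.
Ed = (dQ/dP)·(P/Q) = −3.63 × (1480/4099.6) = -1.31046…

-1.310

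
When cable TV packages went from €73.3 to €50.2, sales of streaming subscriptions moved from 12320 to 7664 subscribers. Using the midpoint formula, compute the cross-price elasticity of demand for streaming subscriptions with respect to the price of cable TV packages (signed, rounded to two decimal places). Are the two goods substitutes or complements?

1.25; substitutes

%ΔQ_{streaming subscriptions} = (7664 − 12320)/avg = -4656/9992 = -0.465972…
%ΔP_{cable TV packages} = (50.2 − 73.3)/avg = -23.1/61.75 = -0.374089…
E_cross = (-4656/9992) / (-23.1/61.75) = 1.2456…
E_cross > 0 ⇒ the goods are substitutes.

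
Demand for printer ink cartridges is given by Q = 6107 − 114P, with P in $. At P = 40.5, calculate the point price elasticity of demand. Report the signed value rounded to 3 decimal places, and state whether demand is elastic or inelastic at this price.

-3.099; elastic

dQ/dP = −114. At P = 40.5, Q = 6107 − 114(40.5) = 1490.
Ed = (dQ/dP)·(P/Q) = −114 × (40.5/1490) = -3.09865…
|Ed| = 3.099 > 1, so demand is elastic.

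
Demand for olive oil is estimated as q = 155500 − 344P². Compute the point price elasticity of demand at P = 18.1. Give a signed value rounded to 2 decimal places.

-5.27

dq/dP = −2·344·P = -12452.8. At P = 18.1, q = 42802.16.
Ed = (dq/dP)·(P/q) = (-12452.8) × (18.1/42802.16) = -5.2659…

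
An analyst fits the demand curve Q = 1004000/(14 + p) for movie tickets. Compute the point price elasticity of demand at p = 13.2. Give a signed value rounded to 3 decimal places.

-0.485

dQ/dp = −1004000/(14 + p)² = -1357.05. At p = 13.2, Q = 36911.8.
Ed = (dQ/dp)·(p/Q) = (-1357.05) × (13.2/36911.8) = -0.48529…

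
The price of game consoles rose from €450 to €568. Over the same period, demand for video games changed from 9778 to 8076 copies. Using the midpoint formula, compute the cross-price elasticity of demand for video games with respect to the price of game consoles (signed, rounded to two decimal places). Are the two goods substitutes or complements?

%ΔQ_{video games} = (8076 − 9778)/avg = -1702/8927 = -0.190657…
%ΔP_{game consoles} = (568 − 450)/avg = 118/509 = 0.231827…
E_cross = (-1702/8927) / (118/509) = -0.8224…
E_cross < 0 ⇒ the goods are complements.

-0.82; complements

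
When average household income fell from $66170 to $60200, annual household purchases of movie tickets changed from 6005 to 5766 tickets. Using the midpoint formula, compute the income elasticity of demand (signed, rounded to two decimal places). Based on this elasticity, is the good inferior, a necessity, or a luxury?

0.43; necessity

%ΔQ = (5766 − 6005)/[( 6005 + 5766)/2] = -239/5885.5 = -0.040608…
%ΔIncome = (60200 − 66170)/[( 66170 + 60200)/2] = -5970/63185 = -0.094484…
E_income = (-239/5885.5) / (-5970/63185) = 0.4297…
0 < E_income < 1 ⇒ normal good, necessity.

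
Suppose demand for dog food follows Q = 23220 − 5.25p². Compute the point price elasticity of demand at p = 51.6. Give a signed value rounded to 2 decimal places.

-3.03

dQ/dp = −2·5.25·p = -541.8. At p = 51.6, Q = 9241.56.
Ed = (dQ/dp)·(p/Q) = (-541.8) × (51.6/9241.56) = -3.0251…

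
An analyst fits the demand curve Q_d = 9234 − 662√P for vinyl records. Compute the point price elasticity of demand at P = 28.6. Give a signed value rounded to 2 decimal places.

-0.31

dQ_d/dP = −662/(2√P) = -61.8935. At P = 28.6, Q_d = 5693.69.
Ed = (dQ_d/dP)·(P/Q_d) = (-61.8935) × (28.6/5693.69) = -0.3108…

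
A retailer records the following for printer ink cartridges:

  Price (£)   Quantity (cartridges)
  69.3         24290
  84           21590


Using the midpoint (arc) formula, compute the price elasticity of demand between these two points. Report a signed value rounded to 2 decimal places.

%ΔQ = (21590 − 24290) / [(24290 + 21590)/2] = -2700/22940 = -0.117698…
%ΔP = (84 − 69.3) / [(69.3 + 84)/2] = 14.7/76.65 = 0.191780…
Arc Ed = %ΔQ / %ΔP = (-2700/22940) / (14.7/76.65) = -0.6137…

-0.61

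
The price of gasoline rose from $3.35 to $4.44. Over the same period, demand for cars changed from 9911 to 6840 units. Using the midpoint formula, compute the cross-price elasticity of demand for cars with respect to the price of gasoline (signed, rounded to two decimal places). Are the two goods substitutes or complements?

%ΔQ_{cars} = (6840 − 9911)/avg = -3071/8375.5 = -0.366664…
%ΔP_{gasoline} = (4.44 − 3.35)/avg = 1.09/3.895 = 0.279845…
E_cross = (-3071/8375.5) / (1.09/3.895) = -1.3102…
E_cross < 0 ⇒ the goods are complements.

-1.31; complements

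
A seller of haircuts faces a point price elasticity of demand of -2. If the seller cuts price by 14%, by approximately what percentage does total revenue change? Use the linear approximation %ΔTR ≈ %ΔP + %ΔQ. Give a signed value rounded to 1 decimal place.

+14.0%

%ΔQ ≈ Ed × %ΔP = (-2) × (-14%) = +28.0000%
%ΔTR ≈ %ΔP + %ΔQ = (-14%) + (+28.0000%) = +14.0000%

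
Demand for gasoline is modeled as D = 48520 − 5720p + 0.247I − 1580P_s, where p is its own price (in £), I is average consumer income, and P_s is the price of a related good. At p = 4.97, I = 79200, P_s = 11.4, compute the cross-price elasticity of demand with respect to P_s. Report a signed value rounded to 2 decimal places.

At the given values, D = 48520 − 5720(4.97) + 0.247(79200) − 1580(11.4) = 21642.
∂D/∂P_s = -1580.
E = (-1580) × (11.4/21642) = -0.8322…

-0.83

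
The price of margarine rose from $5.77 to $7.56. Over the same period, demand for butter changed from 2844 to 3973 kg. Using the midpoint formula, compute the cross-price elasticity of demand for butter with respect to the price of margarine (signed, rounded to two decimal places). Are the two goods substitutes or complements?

%ΔQ_{butter} = (3973 − 2844)/avg = 1129/3408.5 = 0.331230…
%ΔP_{margarine} = (7.56 − 5.77)/avg = 1.79/6.665 = 0.268567…
E_cross = (1129/3408.5) / (1.79/6.665) = 1.2333…
E_cross > 0 ⇒ the goods are substitutes.

1.23; substitutes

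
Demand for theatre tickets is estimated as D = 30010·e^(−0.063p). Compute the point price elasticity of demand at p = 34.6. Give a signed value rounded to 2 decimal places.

dD/dp = −0.063·D = -213.762. At p = 34.6, D = 3393.05.
Ed = (dD/dp)·(p/D) = (-213.762) × (34.6/3393.05) = -2.1798

-2.18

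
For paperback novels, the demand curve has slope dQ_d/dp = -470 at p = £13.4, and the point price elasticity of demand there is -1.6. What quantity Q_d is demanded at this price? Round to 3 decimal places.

Ed = (dQ_d/dp)·(p/Q_d) ⇒ Q_d = (dQ_d/dp)·p/Ed = (-470)·13.4/(-1.6) = 3936.25

3936.250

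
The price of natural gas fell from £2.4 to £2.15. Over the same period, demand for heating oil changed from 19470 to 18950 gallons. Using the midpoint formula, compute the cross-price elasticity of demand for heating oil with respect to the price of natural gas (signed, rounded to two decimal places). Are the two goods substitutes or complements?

0.25; substitutes

%ΔQ_{heating oil} = (18950 − 19470)/avg = -520/19210 = -0.027069…
%ΔP_{natural gas} = (2.15 − 2.4)/avg = -0.25/2.275 = -0.109890…
E_cross = (-520/19210) / (-0.25/2.275) = 0.2463…
E_cross > 0 ⇒ the goods are substitutes.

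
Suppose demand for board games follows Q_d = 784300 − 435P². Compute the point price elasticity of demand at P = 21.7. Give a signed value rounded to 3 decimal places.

dQ_d/dP = −2·435·P = -18879. At P = 21.7, Q_d = 579462.85.
Ed = (dQ_d/dP)·(P/Q_d) = (-18879) × (21.7/579462.85) = -0.70698…

-0.707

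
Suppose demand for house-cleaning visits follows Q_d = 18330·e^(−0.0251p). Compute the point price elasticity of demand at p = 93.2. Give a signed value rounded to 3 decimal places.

-2.339

dQ_d/dp = −0.0251·Q_d = -44.3489. At p = 93.2, Q_d = 1766.89.
Ed = (dQ_d/dp)·(p/Q_d) = (-44.3489) × (93.2/1766.89) = -2.33932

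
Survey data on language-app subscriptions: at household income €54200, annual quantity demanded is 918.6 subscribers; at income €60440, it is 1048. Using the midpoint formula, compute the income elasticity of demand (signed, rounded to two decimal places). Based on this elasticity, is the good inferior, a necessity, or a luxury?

1.21; luxury

%ΔQ = (1048 − 918.6)/[( 918.6 + 1048)/2] = 129.4/983.3 = 0.131597…
%ΔIncome = (60440 − 54200)/[( 54200 + 60440)/2] = 6240/57320 = 0.108862…
E_income = (129.4/983.3) / (6240/57320) = 1.2088…
E_income > 1 ⇒ normal good, luxury.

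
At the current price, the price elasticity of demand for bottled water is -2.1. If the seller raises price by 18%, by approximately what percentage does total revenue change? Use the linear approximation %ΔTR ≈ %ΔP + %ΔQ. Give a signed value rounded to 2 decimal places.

%ΔQ ≈ Ed × %ΔP = (-2.1) × (+18%) = -37.8000%
%ΔTR ≈ %ΔP + %ΔQ = (+18%) + (-37.8000%) = -19.8000%

-19.80%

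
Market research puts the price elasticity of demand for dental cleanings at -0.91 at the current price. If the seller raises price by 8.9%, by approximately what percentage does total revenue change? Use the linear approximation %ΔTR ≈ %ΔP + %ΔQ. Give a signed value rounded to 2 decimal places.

+0.80%

%ΔQ ≈ Ed × %ΔP = (-0.91) × (+8.9%) = -8.0990%
%ΔTR ≈ %ΔP + %ΔQ = (+8.9%) + (-8.0990%) = +0.8010%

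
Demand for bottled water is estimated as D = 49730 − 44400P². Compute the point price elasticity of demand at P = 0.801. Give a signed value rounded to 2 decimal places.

dD/dP = −2·44400·P = -71128.8. At P = 0.801, D = 21242.9156.
Ed = (dD/dP)·(P/D) = (-71128.8) × (0.801/21242.9156) = -2.6820…

-2.68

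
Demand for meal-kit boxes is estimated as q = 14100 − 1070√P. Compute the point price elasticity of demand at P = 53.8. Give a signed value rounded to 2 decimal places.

dq/dP = −1070/(2√P) = -72.9395. At P = 53.8, q = 6251.71.
Ed = (dq/dP)·(P/q) = (-72.9395) × (53.8/6251.71) = -0.6276…

-0.63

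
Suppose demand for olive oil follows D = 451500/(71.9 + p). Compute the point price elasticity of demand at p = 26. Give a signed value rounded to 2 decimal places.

dD/dp = −451500/(71.9 + p)² = -47.1078. At p = 26, D = 4611.85.
Ed = (dD/dp)·(p/D) = (-47.1078) × (26/4611.85) = -0.2655…

-0.27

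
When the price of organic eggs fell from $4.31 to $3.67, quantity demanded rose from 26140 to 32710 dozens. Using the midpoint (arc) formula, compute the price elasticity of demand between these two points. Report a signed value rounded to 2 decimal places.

%ΔQ = (32710 − 26140) / [(26140 + 32710)/2] = 6570/29425 = 0.223279…
%ΔP = (3.67 − 4.31) / [(4.31 + 3.67)/2] = -0.64/3.99 = -0.160401…
Arc Ed = %ΔQ / %ΔP = (6570/29425) / (-0.64/3.99) = -1.3920…

-1.39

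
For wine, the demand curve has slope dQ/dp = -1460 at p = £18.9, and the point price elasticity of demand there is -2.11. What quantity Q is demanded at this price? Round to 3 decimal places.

Ed = (dQ/dp)·(p/Q) ⇒ Q = (dQ/dp)·p/Ed = (-1460)·18.9/(-2.11) = 13077.72511…

13077.725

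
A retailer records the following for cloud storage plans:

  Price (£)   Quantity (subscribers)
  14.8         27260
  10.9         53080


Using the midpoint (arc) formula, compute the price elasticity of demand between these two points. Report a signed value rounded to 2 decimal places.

%ΔQ = (53080 − 27260) / [(27260 + 53080)/2] = 25820/40170 = 0.642768…
%ΔP = (10.9 − 14.8) / [(14.8 + 10.9)/2] = -3.9/12.85 = -0.303501…
Arc Ed = %ΔQ / %ΔP = (25820/40170) / (-3.9/12.85) = -2.1178…

-2.12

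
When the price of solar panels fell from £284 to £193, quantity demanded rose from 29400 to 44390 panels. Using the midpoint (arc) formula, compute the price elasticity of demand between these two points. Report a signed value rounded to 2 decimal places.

-1.06

%ΔQ = (44390 − 29400) / [(29400 + 44390)/2] = 14990/36895 = 0.406288…
%ΔP = (193 − 284) / [(284 + 193)/2] = -91/238.5 = -0.381551…
Arc Ed = %ΔQ / %ΔP = (14990/36895) / (-91/238.5) = -1.0648…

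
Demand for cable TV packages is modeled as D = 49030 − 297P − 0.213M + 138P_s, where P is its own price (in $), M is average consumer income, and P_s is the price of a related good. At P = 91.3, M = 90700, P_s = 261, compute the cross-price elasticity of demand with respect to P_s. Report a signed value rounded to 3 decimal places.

At the given values, D = 49030 − 297(91.3) − 0.213(90700) + 138(261) = 38612.8.
∂D/∂P_s = 138.
E = (138) × (261/38612.8) = 0.93279…

0.933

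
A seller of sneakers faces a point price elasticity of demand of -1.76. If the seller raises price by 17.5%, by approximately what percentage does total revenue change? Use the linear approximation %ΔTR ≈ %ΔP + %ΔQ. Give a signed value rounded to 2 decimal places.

-13.30%

%ΔQ ≈ Ed × %ΔP = (-1.76) × (+17.5%) = -30.8000%
%ΔTR ≈ %ΔP + %ΔQ = (+17.5%) + (-30.8000%) = -13.3000%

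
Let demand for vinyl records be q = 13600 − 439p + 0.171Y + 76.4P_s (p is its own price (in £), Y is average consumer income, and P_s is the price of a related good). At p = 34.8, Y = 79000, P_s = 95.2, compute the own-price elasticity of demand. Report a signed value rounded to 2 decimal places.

At the given values, q = 13600 − 439(34.8) + 0.171(79000) + 76.4(95.2) = 19105.08.
∂q/∂p = −439.
E = (-439) × (34.8/19105.08) = -0.7996…

-0.80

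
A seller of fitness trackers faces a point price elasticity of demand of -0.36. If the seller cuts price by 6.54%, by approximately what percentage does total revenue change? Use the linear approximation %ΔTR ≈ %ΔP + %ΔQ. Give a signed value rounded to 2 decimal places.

-4.19%

%ΔQ ≈ Ed × %ΔP = (-0.36) × (-6.54%) = +2.3544%
%ΔTR ≈ %ΔP + %ΔQ = (-6.54%) + (+2.3544%) = -4.1856%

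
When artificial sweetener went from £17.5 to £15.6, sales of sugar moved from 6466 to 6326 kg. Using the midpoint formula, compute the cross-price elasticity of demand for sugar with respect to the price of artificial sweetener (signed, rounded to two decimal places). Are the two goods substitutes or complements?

0.19; substitutes

%ΔQ_{sugar} = (6326 − 6466)/avg = -140/6396 = -0.021888…
%ΔP_{artificial sweetener} = (15.6 − 17.5)/avg = -1.9/16.55 = -0.114803…
E_cross = (-140/6396) / (-1.9/16.55) = 0.1906…
E_cross > 0 ⇒ the goods are substitutes.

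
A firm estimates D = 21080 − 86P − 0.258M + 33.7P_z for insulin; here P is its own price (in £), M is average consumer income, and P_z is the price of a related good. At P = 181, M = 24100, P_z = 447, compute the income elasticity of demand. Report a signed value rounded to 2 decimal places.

At the given values, D = 21080 − 86(181) − 0.258(24100) + 33.7(447) = 14360.1.
∂D/∂M = -0.258.
E = (-0.258) × (24100/14360.1) = -0.4329…

-0.43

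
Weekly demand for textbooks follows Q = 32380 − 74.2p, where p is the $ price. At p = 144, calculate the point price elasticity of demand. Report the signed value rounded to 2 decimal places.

dQ/dp = −74.2. At p = 144, Q = 32380 − 74.2(144) = 21695.2.
Ed = (dQ/dp)·(p/Q) = −74.2 × (144/21695.2) = -0.4924…

-0.49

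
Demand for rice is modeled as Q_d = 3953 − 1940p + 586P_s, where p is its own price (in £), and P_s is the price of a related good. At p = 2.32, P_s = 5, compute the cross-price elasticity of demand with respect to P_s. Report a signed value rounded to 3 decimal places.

At the given values, Q_d = 3953 − 1940(2.32) + 586(5) = 2382.2.
∂Q_d/∂P_s = 586.
E = (586) × (5/2382.2) = 1.22995…

1.230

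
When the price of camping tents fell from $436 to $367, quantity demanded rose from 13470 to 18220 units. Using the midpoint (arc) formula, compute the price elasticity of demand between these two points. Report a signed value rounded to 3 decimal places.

-1.744

%ΔQ = (18220 − 13470) / [(13470 + 18220)/2] = 4750/15845 = 0.299779…
%ΔP = (367 − 436) / [(436 + 367)/2] = -69/401.5 = -0.171855…
Arc Ed = %ΔQ / %ΔP = (4750/15845) / (-69/401.5) = -1.74436…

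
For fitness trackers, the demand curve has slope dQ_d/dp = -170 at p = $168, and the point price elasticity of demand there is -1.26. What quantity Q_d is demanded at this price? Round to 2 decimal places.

Ed = (dQ_d/dp)·(p/Q_d) ⇒ Q_d = (dQ_d/dp)·p/Ed = (-170)·168/(-1.26) = 22666.6666…

22666.67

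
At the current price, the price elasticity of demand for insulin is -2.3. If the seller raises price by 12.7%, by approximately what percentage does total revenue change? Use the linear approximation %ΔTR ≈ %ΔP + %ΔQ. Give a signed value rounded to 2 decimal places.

-16.51%

%ΔQ ≈ Ed × %ΔP = (-2.3) × (+12.7%) = -29.2100%
%ΔTR ≈ %ΔP + %ΔQ = (+12.7%) + (-29.2100%) = -16.5100%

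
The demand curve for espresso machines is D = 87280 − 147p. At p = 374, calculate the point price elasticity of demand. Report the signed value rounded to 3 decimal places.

-1.702

dD/dp = −147. At p = 374, D = 87280 − 147(374) = 32302.
Ed = (dD/dp)·(p/D) = −147 × (374/32302) = -1.70199…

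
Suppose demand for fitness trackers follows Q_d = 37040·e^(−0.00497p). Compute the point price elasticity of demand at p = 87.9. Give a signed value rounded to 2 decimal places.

dQ_d/dp = −0.00497·Q_d = -118.932. At p = 87.9, Q_d = 23930.1.
Ed = (dQ_d/dp)·(p/Q_d) = (-118.932) × (87.9/23930.1) = -0.4368…

-0.44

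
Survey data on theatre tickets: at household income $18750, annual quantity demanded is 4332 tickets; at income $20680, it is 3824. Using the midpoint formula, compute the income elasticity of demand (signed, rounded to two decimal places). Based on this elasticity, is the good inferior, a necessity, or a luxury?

%ΔQ = (3824 − 4332)/[( 4332 + 3824)/2] = -508/4078 = -0.124570…
%ΔIncome = (20680 − 18750)/[( 18750 + 20680)/2] = 1930/19715 = 0.097895…
E_income = (-508/4078) / (1930/19715) = -1.2724…
E_income < 0 ⇒ inferior good.

-1.27; inferior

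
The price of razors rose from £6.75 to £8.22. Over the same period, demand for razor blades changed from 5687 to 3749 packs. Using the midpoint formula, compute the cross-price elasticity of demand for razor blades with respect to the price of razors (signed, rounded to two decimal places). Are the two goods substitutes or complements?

-2.09; complements

%ΔQ_{razor blades} = (3749 − 5687)/avg = -1938/4718 = -0.410767…
%ΔP_{razors} = (8.22 − 6.75)/avg = 1.47/7.485 = 0.196392…
E_cross = (-1938/4718) / (1.47/7.485) = -2.0915…
E_cross < 0 ⇒ the goods are complements.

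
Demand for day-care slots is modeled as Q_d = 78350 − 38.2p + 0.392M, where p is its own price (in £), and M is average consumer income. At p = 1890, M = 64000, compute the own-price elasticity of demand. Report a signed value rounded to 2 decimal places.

-2.31

At the given values, Q_d = 78350 − 38.2(1890) + 0.392(64000) = 31240.
∂Q_d/∂p = −38.2.
E = (-38.2) × (1890/31240) = -2.3110…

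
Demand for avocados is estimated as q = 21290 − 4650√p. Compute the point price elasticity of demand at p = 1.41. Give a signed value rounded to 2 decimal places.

-0.18

dq/dp = −4650/(2√p) = -1958. At p = 1.41, q = 15768.4.
Ed = (dq/dp)·(p/q) = (-1958) × (1.41/15768.4) = -0.1750…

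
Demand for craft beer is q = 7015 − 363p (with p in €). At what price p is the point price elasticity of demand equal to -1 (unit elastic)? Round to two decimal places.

9.66

Ed = −363p/(7015 − 363p). Set this equal to -1:
363p = 1·(7015 − 363p) ⇒ 363p(1 + 1) = 1·7015
p = 1·7015 / (363·2) = 9.6625…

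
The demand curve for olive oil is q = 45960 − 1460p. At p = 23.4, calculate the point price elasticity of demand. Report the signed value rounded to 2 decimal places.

-2.90

dq/dp = −1460. At p = 23.4, q = 45960 − 1460(23.4) = 11796.
Ed = (dq/dp)·(p/q) = −1460 × (23.4/11796) = -2.8962…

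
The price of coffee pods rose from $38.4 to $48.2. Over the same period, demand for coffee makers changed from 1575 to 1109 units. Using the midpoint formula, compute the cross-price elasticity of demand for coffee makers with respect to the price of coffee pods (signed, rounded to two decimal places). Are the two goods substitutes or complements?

%ΔQ_{coffee makers} = (1109 − 1575)/avg = -466/1342 = -0.347242…
%ΔP_{coffee pods} = (48.2 − 38.4)/avg = 9.8/43.3 = 0.226327…
E_cross = (-466/1342) / (9.8/43.3) = -1.5342…
E_cross < 0 ⇒ the goods are complements.

-1.53; complements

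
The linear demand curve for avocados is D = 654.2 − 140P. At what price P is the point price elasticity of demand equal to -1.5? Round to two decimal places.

2.80

Ed = −140P/(654.2 − 140P). Set this equal to -1.5:
140P = 1.5·(654.2 − 140P) ⇒ 140P(1 + 1.5) = 1.5·654.2
P = 1.5·654.2 / (140·2.5) = 2.8037…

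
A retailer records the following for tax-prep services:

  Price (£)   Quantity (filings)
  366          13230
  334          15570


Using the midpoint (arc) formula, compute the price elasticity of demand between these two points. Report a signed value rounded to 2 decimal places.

%ΔQ = (15570 − 13230) / [(13230 + 15570)/2] = 2340/14400 = 0.1625
%ΔP = (334 − 366) / [(366 + 334)/2] = -32/350 = -0.091428…
Arc Ed = %ΔQ / %ΔP = (2340/14400) / (-32/350) = -1.7773…

-1.78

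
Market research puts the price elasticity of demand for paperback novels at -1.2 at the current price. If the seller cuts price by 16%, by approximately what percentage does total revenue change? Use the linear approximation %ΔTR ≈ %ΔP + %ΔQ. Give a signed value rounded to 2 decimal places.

%ΔQ ≈ Ed × %ΔP = (-1.2) × (-16%) = +19.2000%
%ΔTR ≈ %ΔP + %ΔQ = (-16%) + (+19.2000%) = +3.2000%

+3.20%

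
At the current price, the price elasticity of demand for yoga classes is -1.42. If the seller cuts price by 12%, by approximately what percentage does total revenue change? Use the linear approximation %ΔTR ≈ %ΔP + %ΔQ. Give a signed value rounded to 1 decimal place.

%ΔQ ≈ Ed × %ΔP = (-1.42) × (-12%) = +17.0400%
%ΔTR ≈ %ΔP + %ΔQ = (-12%) + (+17.0400%) = +5.0400%

+5.0%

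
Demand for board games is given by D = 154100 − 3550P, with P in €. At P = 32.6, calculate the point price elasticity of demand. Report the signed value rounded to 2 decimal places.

dD/dP = −3550. At P = 32.6, D = 154100 − 3550(32.6) = 38370.
Ed = (dD/dP)·(P/D) = −3550 × (32.6/38370) = -3.0161…

-3.02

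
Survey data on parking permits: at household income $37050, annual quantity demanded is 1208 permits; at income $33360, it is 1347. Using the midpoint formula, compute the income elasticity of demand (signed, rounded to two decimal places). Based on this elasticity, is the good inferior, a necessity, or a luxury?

-1.04; inferior

%ΔQ = (1347 − 1208)/[( 1208 + 1347)/2] = 139/1277.5 = 0.108806…
%ΔIncome = (33360 − 37050)/[( 37050 + 33360)/2] = -3690/35205 = -0.104814…
E_income = (139/1277.5) / (-3690/35205) = -1.0380…
E_income < 0 ⇒ inferior good.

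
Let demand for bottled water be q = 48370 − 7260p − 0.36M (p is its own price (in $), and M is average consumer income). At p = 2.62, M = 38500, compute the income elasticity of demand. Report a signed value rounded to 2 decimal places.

-0.89

At the given values, q = 48370 − 7260(2.62) − 0.36(38500) = 15488.8.
∂q/∂M = -0.36.
E = (-0.36) × (38500/15488.8) = -0.8948…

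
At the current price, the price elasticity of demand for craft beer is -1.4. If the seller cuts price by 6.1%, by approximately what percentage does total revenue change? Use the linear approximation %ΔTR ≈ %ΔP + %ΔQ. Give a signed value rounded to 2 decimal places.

%ΔQ ≈ Ed × %ΔP = (-1.4) × (-6.1%) = +8.5400%
%ΔTR ≈ %ΔP + %ΔQ = (-6.1%) + (+8.5400%) = +2.4400%

+2.44%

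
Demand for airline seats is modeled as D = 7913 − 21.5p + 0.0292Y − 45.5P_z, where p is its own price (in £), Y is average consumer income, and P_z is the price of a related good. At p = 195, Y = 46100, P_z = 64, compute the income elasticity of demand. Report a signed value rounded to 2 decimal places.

At the given values, D = 7913 − 21.5(195) + 0.0292(46100) − 45.5(64) = 2154.62.
∂D/∂Y = 0.0292.
E = (0.0292) × (46100/2154.62) = 0.6247…

0.62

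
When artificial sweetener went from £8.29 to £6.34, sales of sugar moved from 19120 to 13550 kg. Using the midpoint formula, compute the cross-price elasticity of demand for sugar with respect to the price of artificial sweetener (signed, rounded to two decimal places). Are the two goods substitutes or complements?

1.28; substitutes

%ΔQ_{sugar} = (13550 − 19120)/avg = -5570/16335 = -0.340985…
%ΔP_{artificial sweetener} = (6.34 − 8.29)/avg = -1.95/7.315 = -0.266575…
E_cross = (-5570/16335) / (-1.95/7.315) = 1.2791…
E_cross > 0 ⇒ the goods are substitutes.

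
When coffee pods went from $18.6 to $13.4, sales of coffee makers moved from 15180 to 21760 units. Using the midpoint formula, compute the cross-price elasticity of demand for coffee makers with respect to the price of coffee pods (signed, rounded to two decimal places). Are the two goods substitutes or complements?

-1.10; complements

%ΔQ_{coffee makers} = (21760 − 15180)/avg = 6580/18470 = 0.356253…
%ΔP_{coffee pods} = (13.4 − 18.6)/avg = -5.2/16 = -0.325
E_cross = (6580/18470) / (-5.2/16) = -1.0961…
E_cross < 0 ⇒ the goods are complements.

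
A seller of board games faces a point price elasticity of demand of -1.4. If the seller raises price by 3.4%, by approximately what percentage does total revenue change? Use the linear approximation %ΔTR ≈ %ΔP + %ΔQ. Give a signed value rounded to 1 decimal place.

-1.4%

%ΔQ ≈ Ed × %ΔP = (-1.4) × (+3.4%) = -4.7600%
%ΔTR ≈ %ΔP + %ΔQ = (+3.4%) + (-4.7600%) = -1.3600%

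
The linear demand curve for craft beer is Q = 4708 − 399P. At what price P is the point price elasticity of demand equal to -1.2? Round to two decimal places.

6.44

Ed = −399P/(4708 − 399P). Set this equal to -1.2:
399P = 1.2·(4708 − 399P) ⇒ 399P(1 + 1.2) = 1.2·4708
P = 1.2·4708 / (399·2.2) = 6.4360…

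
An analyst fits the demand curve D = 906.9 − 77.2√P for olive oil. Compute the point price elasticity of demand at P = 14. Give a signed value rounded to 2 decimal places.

dD/dP = −77.2/(2√P) = -10.3163. At P = 14, D = 618.044.
Ed = (dD/dP)·(P/D) = (-10.3163) × (14/618.044) = -0.2336…

-0.23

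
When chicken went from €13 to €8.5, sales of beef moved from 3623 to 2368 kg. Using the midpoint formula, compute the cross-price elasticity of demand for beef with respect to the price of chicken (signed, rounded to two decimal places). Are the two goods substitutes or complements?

1.00; substitutes

%ΔQ_{beef} = (2368 − 3623)/avg = -1255/2995.5 = -0.418961…
%ΔP_{chicken} = (8.5 − 13)/avg = -4.5/10.75 = -0.418604…
E_cross = (-1255/2995.5) / (-4.5/10.75) = 1.0008…
E_cross > 0 ⇒ the goods are substitutes.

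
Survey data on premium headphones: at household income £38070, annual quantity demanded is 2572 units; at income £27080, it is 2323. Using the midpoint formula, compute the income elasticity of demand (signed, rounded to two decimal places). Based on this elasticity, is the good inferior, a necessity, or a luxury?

0.30; necessity

%ΔQ = (2323 − 2572)/[( 2572 + 2323)/2] = -249/2447.5 = -0.101736…
%ΔIncome = (27080 − 38070)/[( 38070 + 27080)/2] = -10990/32575 = -0.337375…
E_income = (-249/2447.5) / (-10990/32575) = 0.3015…
0 < E_income < 1 ⇒ normal good, necessity.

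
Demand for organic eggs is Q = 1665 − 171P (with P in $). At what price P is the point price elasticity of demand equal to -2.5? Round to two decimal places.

6.95

Ed = −171P/(1665 − 171P). Set this equal to -2.5:
171P = 2.5·(1665 − 171P) ⇒ 171P(1 + 2.5) = 2.5·1665
P = 2.5·1665 / (171·3.5) = 6.9548…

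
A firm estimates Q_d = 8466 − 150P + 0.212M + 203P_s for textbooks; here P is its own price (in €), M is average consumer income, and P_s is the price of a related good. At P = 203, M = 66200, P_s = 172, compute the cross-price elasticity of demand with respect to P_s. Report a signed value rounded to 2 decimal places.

1.29

At the given values, Q_d = 8466 − 150(203) + 0.212(66200) + 203(172) = 26966.4.
∂Q_d/∂P_s = 203.
E = (203) × (172/26966.4) = 1.2947…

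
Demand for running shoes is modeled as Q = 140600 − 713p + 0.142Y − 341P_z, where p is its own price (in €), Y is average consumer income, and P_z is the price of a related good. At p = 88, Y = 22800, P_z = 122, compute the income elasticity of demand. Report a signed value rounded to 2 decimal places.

0.08

At the given values, Q = 140600 − 713(88) + 0.142(22800) − 341(122) = 39491.6.
∂Q/∂Y = 0.142.
E = (0.142) × (22800/39491.6) = 0.0819…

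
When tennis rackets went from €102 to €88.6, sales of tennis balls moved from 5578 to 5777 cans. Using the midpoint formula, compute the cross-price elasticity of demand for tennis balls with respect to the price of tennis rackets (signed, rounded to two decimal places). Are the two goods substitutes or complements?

%ΔQ_{tennis balls} = (5777 − 5578)/avg = 199/5677.5 = 0.035050…
%ΔP_{tennis rackets} = (88.6 − 102)/avg = -13.4/95.3 = -0.140608…
E_cross = (199/5677.5) / (-13.4/95.3) = -0.2492…
E_cross < 0 ⇒ the goods are complements.

-0.25; complements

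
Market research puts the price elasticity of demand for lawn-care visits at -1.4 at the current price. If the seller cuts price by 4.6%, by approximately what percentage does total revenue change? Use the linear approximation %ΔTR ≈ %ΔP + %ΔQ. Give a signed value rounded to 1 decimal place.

%ΔQ ≈ Ed × %ΔP = (-1.4) × (-4.6%) = +6.4400%
%ΔTR ≈ %ΔP + %ΔQ = (-4.6%) + (+6.4400%) = +1.8400%

+1.8%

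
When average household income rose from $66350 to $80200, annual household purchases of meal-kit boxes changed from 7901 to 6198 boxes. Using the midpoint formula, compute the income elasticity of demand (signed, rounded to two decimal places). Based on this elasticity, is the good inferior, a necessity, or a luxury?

-1.28; inferior

%ΔQ = (6198 − 7901)/[( 7901 + 6198)/2] = -1703/7049.5 = -0.241577…
%ΔIncome = (80200 − 66350)/[( 66350 + 80200)/2] = 13850/73275 = 0.189013…
E_income = (-1703/7049.5) / (13850/73275) = -1.2780…
E_income < 0 ⇒ inferior good.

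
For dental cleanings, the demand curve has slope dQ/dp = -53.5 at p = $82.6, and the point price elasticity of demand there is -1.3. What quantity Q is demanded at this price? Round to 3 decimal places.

Ed = (dQ/dp)·(p/Q) ⇒ Q = (dQ/dp)·p/Ed = (-53.5)·82.6/(-1.3) = 3399.30769…

3399.308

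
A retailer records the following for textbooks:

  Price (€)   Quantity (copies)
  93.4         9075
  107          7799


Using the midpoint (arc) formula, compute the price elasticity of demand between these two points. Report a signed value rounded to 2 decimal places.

%ΔQ = (7799 − 9075) / [(9075 + 7799)/2] = -1276/8437 = -0.151238…
%ΔP = (107 − 93.4) / [(93.4 + 107)/2] = 13.6/100.2 = 0.135728…
Arc Ed = %ΔQ / %ΔP = (-1276/8437) / (13.6/100.2) = -1.1142…

-1.11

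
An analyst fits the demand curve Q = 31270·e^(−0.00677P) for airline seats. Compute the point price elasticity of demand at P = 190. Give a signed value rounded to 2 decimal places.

dQ/dP = −0.00677·Q = -58.4903. At P = 190, Q = 8639.62.
Ed = (dQ/dP)·(P/Q) = (-58.4903) × (190/8639.62) = -1.2863

-1.29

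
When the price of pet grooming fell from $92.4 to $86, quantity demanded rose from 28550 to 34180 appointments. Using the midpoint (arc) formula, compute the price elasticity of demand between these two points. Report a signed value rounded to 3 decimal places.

%ΔQ = (34180 − 28550) / [(28550 + 34180)/2] = 5630/31365 = 0.179499…
%ΔP = (86 − 92.4) / [(92.4 + 86)/2] = -6.4/89.2 = -0.071748…
Arc Ed = %ΔQ / %ΔP = (5630/31365) / (-6.4/89.2) = -2.50177…

-2.502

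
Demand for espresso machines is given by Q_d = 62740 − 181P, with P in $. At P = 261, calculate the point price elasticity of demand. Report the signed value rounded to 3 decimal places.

dQ_d/dP = −181. At P = 261, Q_d = 62740 − 181(261) = 15499.
Ed = (dQ_d/dP)·(P/Q_d) = −181 × (261/15499) = -3.04800…

-3.048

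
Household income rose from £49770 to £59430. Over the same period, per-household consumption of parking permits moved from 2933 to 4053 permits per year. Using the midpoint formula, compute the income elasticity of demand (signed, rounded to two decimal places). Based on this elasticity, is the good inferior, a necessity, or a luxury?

1.81; luxury

%ΔQ = (4053 − 2933)/[( 2933 + 4053)/2] = 1120/3493 = 0.320641…
%ΔIncome = (59430 − 49770)/[( 49770 + 59430)/2] = 9660/54600 = 0.176923…
E_income = (1120/3493) / (9660/54600) = 1.8123…
E_income > 1 ⇒ normal good, luxury.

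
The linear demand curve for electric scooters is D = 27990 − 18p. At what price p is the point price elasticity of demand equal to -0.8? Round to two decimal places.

Ed = −18p/(27990 − 18p). Set this equal to -0.8:
18p = 0.8·(27990 − 18p) ⇒ 18p(1 + 0.8) = 0.8·27990
p = 0.8·27990 / (18·1.8) = 691.1111…

691.11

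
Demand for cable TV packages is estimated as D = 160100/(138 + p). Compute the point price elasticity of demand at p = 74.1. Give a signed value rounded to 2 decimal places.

dD/dp = −160100/(138 + p)² = -3.55885. At p = 74.1, D = 754.833.
Ed = (dD/dp)·(p/D) = (-3.55885) × (74.1/754.833) = -0.3493…

-0.35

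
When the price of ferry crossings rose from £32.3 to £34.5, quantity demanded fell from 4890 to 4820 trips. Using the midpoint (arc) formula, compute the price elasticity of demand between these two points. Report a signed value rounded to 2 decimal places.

%ΔQ = (4820 − 4890) / [(4890 + 4820)/2] = -70/4855 = -0.014418…
%ΔP = (34.5 − 32.3) / [(32.3 + 34.5)/2] = 2.2/33.4 = 0.065868…
Arc Ed = %ΔQ / %ΔP = (-70/4855) / (2.2/33.4) = -0.2188…

-0.22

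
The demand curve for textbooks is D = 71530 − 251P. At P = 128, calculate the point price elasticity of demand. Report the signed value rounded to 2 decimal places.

dD/dP = −251. At P = 128, D = 71530 − 251(128) = 39402.
Ed = (dD/dP)·(P/D) = −251 × (128/39402) = -0.8153…

-0.82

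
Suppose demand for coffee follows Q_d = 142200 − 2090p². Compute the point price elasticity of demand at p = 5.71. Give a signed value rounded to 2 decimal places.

-1.84

dQ_d/dp = −2·2090·p = -23867.8. At p = 5.71, Q_d = 74057.431.
Ed = (dQ_d/dp)·(p/Q_d) = (-23867.8) × (5.71/74057.431) = -1.8402…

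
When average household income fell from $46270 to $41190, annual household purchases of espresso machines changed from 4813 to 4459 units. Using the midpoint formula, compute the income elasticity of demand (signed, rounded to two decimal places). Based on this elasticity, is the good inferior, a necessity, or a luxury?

0.66; necessity

%ΔQ = (4459 − 4813)/[( 4813 + 4459)/2] = -354/4636 = -0.076358…
%ΔIncome = (41190 − 46270)/[( 46270 + 41190)/2] = -5080/43730 = -0.116167…
E_income = (-354/4636) / (-5080/43730) = 0.6573…
0 < E_income < 1 ⇒ normal good, necessity.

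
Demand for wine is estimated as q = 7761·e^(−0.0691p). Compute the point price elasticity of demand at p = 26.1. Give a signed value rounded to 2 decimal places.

-1.80

dq/dp = −0.0691·q = -88.3367. At p = 26.1, q = 1278.39.
Ed = (dq/dp)·(p/q) = (-88.3367) × (26.1/1278.39) = -1.8035…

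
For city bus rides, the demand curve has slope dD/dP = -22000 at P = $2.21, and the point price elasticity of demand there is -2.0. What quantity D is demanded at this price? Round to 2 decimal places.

24310.00

Ed = (dD/dP)·(P/D) ⇒ D = (dD/dP)·P/Ed = (-22000)·2.21/(-2.0) = 24310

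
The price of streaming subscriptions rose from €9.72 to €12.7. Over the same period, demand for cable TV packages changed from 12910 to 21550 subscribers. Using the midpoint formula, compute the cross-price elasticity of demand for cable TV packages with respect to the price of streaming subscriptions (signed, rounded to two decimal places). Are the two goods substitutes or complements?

%ΔQ_{cable TV packages} = (21550 − 12910)/avg = 8640/17230 = 0.501450…
%ΔP_{streaming subscriptions} = (12.7 − 9.72)/avg = 2.98/11.21 = 0.265834…
E_cross = (8640/17230) / (2.98/11.21) = 1.8863…
E_cross > 0 ⇒ the goods are substitutes.

1.89; substitutes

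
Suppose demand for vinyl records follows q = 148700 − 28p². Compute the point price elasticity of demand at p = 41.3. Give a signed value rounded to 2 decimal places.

-0.95

dq/dp = −2·28·p = -2312.8. At p = 41.3, q = 100940.68.
Ed = (dq/dp)·(p/q) = (-2312.8) × (41.3/100940.68) = -0.9462…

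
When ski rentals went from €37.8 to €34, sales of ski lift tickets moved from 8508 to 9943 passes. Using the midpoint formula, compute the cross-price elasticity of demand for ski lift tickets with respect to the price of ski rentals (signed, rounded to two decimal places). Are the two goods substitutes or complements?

%ΔQ_{ski lift tickets} = (9943 − 8508)/avg = 1435/9225.5 = 0.155547…
%ΔP_{ski rentals} = (34 − 37.8)/avg = -3.8/35.9 = -0.105849…
E_cross = (1435/9225.5) / (-3.8/35.9) = -1.4695…
E_cross < 0 ⇒ the goods are complements.

-1.47; complements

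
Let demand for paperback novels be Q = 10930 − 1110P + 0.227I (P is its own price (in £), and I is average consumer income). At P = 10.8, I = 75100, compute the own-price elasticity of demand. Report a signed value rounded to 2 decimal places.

At the given values, Q = 10930 − 1110(10.8) + 0.227(75100) = 15989.7.
∂Q/∂P = −1110.
E = (-1110) × (10.8/15989.7) = -0.7497…

-0.75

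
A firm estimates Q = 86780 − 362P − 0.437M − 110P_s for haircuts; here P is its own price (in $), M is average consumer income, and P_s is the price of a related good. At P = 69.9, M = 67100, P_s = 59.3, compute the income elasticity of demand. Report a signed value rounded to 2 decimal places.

-1.14

At the given values, Q = 86780 − 362(69.9) − 0.437(67100) − 110(59.3) = 25630.5.
∂Q/∂M = -0.437.
E = (-0.437) × (67100/25630.5) = -1.1440…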